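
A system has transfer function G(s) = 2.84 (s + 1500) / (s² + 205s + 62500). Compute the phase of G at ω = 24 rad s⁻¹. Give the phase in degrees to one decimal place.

-3.6°

∠(j24 + 1500) = arctan(24/1500) = 0.92°
∠[(j24)² + 205(j24) + 62500] = ∠[61924 + j4920] = 4.54°
∠G(j24) = 0.92° − 4.54° = -3.63°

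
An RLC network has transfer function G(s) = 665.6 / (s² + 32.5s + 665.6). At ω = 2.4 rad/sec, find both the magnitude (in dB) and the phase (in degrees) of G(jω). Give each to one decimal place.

|(j2.4)² + 32.5(j2.4) + 665.6| = |659.84 + j78| = 664.4
|G(j2.4)| = 665.6 / 664.4 = 1.0018
20 log₁₀(1.0018) = 0.02 dB
∠[(j2.4)² + 32.5(j2.4) + 665.6] = ∠[659.84 + j78] = 6.74°
∠G(j2.4) = −6.74° = -6.74°

|G| = 0.0 dB, ∠G = -6.7 deg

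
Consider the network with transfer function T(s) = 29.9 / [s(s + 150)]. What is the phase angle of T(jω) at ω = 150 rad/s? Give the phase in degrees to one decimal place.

-135.0°

∠(j150 + 150) = arctan(150/150) = 45.00°
∠(j150) = 90.00°
∠T(j150) = − (45.00° + 90.00°) = -135.00°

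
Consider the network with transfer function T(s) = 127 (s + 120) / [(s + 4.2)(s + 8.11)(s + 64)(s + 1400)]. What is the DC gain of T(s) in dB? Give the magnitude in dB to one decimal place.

-46.0 dB

T(0) = 127 × 120 / (4.2 × 8.11 × 64 × 1400) = 0.0049935
20 log₁₀(0.0049935) = -46.03 dB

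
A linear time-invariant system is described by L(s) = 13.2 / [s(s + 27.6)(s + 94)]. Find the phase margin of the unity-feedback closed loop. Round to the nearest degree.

90°

Gain crossover: |L(jω)| = 1 at ω ≈ 0.00509 rad/s.
∠L(j0.00509) = −90° − arctan(0.00509/27.6) − arctan(0.00509/94) ≈ -90.01°
PM = 180° + (-90.01°) = 89.99°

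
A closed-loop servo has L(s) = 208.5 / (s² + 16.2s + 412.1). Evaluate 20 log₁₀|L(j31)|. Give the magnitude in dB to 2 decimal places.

|(j31)² + 16.2(j31) + 412.1| = |-548.9 + j502.2| = 744
|L(j31)| = 208.5 / 744 = 0.28025
20 log₁₀(0.28025) = -11.049 dB

-11.05 dB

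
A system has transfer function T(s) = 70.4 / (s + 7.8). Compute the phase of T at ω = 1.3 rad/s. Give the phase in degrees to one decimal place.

-9.5 deg

∠(j1.3 + 7.8) = arctan(1.3/7.8) = 9.46°
∠T(j1.3) = −9.46° = -9.46°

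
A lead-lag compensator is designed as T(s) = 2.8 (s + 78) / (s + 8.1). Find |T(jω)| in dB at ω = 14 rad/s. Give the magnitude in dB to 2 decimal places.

|j14 + 78| = √(14² + 78²) = 79.25
|j14 + 8.1| = √(14² + 8.1²) = 16.17
|T(j14)| = 2.8 × 79.25 / 16.17 = 13.719
20 log₁₀(13.719) = 22.746 dB

22.75 dB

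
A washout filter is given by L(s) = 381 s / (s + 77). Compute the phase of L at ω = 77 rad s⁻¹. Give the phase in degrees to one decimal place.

∠(j77) = 90.00°
∠(j77 + 77) = arctan(77/77) = 45.00°
∠L(j77) = 90.00° − 45.00° = 45.00°

45.0 deg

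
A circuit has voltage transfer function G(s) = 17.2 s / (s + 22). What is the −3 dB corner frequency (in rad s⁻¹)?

For a single-pole high-pass, the −3 dB point is at the pole: ω = 22 rad s⁻¹.

22 rad s⁻¹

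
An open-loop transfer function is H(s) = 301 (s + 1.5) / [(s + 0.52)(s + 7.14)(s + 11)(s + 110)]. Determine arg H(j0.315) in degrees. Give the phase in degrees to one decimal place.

-23.7°

∠(j0.315 + 1.5) = arctan(0.315/1.5) = 11.86°
∠(j0.315 + 0.52) = arctan(0.315/0.52) = 31.21°
∠(j0.315 + 7.14) = arctan(0.315/7.14) = 2.53°
∠(j0.315 + 11) = arctan(0.315/11) = 1.64°
∠(j0.315 + 110) = arctan(0.315/110) = 0.16°
∠H(j0.315) = 11.86° − (31.21° + 2.53° + 1.64° + 0.16°) = -23.68°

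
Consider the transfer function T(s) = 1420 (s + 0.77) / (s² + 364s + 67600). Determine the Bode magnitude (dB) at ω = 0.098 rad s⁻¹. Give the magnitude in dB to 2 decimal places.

-35.75 dB

|j0.098 + 0.77| = √(0.098² + 0.77²) = 0.7762
|(j0.098)² + 364(j0.098) + 67600| = |67600 + j35.672| = 6.76e+04
|T(j0.098)| = 1420 × 0.7762 / 6.76e+04 = 0.016305
20 log₁₀(0.016305) = -35.754 dB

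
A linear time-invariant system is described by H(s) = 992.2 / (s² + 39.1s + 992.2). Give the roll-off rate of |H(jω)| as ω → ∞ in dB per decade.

With 0 zeros and 2 poles, the high-frequency asymptotic slope is 20 × (0 − 2) = -40 dB/decade.

-40 dB/decade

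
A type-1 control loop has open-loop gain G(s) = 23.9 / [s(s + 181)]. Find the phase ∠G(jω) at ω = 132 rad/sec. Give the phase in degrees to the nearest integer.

-126 deg

∠(j132 + 181) = arctan(132/181) = 36.10°
∠(j132) = 90.00°
∠G(j132) = − (36.10° + 90.00°) = -126.10°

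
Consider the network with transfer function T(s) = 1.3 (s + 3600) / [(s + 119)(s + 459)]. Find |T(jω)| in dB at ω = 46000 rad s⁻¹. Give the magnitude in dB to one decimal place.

-91.0 dB

|j46000 + 3600| = √(46000² + 3600²) = 4.614e+04
|j46000 + 119| = √(46000² + 119²) = 4.6e+04
|j46000 + 459| = √(46000² + 459²) = 4.6e+04
|T(j46000)| = 1.3 × 4.614e+04 / (4.6e+04 × 4.6e+04) = 2.8346e-05
20 log₁₀(2.8346e-05) = -90.95 dB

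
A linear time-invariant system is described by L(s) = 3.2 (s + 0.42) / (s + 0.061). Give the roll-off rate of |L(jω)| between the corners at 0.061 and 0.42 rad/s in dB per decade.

In this band the factors already past their corner are: pole at 0.061; net slope = -20 dB/decade.

-20 dB/decade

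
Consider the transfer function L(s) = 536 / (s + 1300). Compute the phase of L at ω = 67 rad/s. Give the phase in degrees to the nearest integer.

∠(j67 + 1300) = arctan(67/1300) = 2.95°
∠L(j67) = −2.95° = -2.95°

-3°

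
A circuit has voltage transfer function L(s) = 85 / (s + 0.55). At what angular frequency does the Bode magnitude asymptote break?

0.55 rad/s

The single real pole at s = −0.55 gives a corner at ω = 0.55 rad/s.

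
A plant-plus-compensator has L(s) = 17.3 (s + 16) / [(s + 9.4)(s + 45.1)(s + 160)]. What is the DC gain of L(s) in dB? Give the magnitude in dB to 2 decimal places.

L(0) = 17.3 × 16 / (9.4 × 45.1 × 160) = 0.0040808
20 log₁₀(0.0040808) = -47.785 dB

-47.79 dB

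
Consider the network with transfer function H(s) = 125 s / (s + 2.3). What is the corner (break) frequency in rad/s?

2.3 rad/s

The single real pole at s = −2.3 gives a corner at ω = 2.3 rad/s.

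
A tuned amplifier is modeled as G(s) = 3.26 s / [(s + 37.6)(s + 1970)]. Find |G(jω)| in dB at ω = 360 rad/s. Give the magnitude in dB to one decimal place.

-55.8 dB

|j360| = 360
|j360 + 37.6| = √(360² + 37.6²) = 362
|j360 + 1970| = √(360² + 1970²) = 2003
|G(j360)| = 3.26 × 360 / (362 × 2003) = 0.0016191
20 log₁₀(0.0016191) = -55.81 dB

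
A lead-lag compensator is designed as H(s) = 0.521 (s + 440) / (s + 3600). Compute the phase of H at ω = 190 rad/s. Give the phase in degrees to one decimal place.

20.3°

∠(j190 + 440) = arctan(190/440) = 23.36°
∠(j190 + 3600) = arctan(190/3600) = 3.02°
∠H(j190) = 23.36° − 3.02° = 20.33°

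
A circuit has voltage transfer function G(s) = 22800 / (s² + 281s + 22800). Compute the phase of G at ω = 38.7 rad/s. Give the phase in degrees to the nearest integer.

-27°

∠[(j38.7)² + 281(j38.7) + 22800] = ∠[21302 + j10875] = 27.04°
∠G(j38.7) = −27.04° = -27.04°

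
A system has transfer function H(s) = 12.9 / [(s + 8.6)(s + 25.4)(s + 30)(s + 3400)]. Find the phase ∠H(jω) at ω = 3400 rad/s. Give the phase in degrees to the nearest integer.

-314°

∠(j3400 + 8.6) = arctan(3400/8.6) = 89.86°
∠(j3400 + 25.4) = arctan(3400/25.4) = 89.57°
∠(j3400 + 30) = arctan(3400/30) = 89.49°
∠(j3400 + 3400) = arctan(3400/3400) = 45.00°
∠H(j3400) = − (89.86° + 89.57° + 89.49° + 45.00°) = -313.92°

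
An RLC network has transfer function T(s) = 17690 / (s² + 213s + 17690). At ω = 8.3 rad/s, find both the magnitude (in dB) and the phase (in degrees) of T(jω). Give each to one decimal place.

|T| = -0.0 dB, ∠T = -5.7°

|(j8.3)² + 213(j8.3) + 17690| = |17621 + j1767.9| = 1.771e+04
|T(j8.3)| = 17690 / 1.771e+04 = 0.99889
20 log₁₀(0.99889) = -0.01 dB
∠[(j8.3)² + 213(j8.3) + 17690] = ∠[17621 + j1767.9] = 5.73°
∠T(j8.3) = −5.73° = -5.73°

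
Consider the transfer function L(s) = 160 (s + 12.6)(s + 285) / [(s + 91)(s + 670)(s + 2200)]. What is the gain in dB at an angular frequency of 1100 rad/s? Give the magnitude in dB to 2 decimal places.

|j1100 + 12.6| = √(1100² + 12.6²) = 1100
|j1100 + 285| = √(1100² + 285²) = 1136
|j1100 + 91| = √(1100² + 91²) = 1104
|j1100 + 670| = √(1100² + 670²) = 1288
|j1100 + 2200| = √(1100² + 2200²) = 2460
|L(j1100)| = 160 × 1100 × 1136 / (1104 × 1288 × 2460) = 0.057198
20 log₁₀(0.057198) = -24.852 dB

-24.85 dB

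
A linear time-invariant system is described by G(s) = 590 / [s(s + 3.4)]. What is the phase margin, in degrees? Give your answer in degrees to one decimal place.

Gain crossover: |G(jω)| = 1 at ω ≈ 24.2 rad/s.
∠G(j24.2) = −90° − arctan(24.2/3.4) ≈ -171.99°
PM = 180° + (-171.99°) = 8.01°

8.0 deg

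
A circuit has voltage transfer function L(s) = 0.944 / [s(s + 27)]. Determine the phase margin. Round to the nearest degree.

90°

Gain crossover: |L(jω)| = 1 at ω ≈ 0.035 rad/sec.
∠L(j0.035) = −90° − arctan(0.035/27) ≈ -90.07°
PM = 180° + (-90.07°) = 89.93°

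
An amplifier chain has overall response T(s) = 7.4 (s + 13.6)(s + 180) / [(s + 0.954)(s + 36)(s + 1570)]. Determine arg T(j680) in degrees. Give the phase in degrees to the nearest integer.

-36 deg

∠(j680 + 13.6) = arctan(680/13.6) = 88.85°
∠(j680 + 180) = arctan(680/180) = 75.17°
∠(j680 + 0.954) = arctan(680/0.954) = 89.92°
∠(j680 + 36) = arctan(680/36) = 86.97°
∠(j680 + 1570) = arctan(680/1570) = 23.42°
∠T(j680) = 88.85° + 75.17° − (89.92° + 86.97° + 23.42°) = -36.28°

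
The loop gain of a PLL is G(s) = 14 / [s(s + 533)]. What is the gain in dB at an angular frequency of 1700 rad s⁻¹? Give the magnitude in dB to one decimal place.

-106.7 dB

|j1700 + 533| = √(1700² + 533²) = 1782
|j1700| = 1700
|G(j1700)| = 14 / (1782 × 1700) = 4.6224e-06
20 log₁₀(4.6224e-06) = -106.70 dB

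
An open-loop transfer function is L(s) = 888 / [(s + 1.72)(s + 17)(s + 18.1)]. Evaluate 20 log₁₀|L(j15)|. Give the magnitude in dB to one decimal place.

-19.1 dB

|j15 + 1.72| = √(15² + 1.72²) = 15.1
|j15 + 17| = √(15² + 17²) = 22.67
|j15 + 18.1| = √(15² + 18.1²) = 23.51
|L(j15)| = 888 / (15.1 × 22.67 × 23.51) = 0.11036
20 log₁₀(0.11036) = -19.14 dB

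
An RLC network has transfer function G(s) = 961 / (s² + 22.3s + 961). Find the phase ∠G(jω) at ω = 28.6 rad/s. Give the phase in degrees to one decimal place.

-77.4°

∠[(j28.6)² + 22.3(j28.6) + 961] = ∠[143.04 + j637.78] = 77.36°
∠G(j28.6) = −77.36° = -77.36°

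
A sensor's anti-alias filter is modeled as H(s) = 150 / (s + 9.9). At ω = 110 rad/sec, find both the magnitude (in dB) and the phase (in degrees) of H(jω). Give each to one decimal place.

|j110 + 9.9| = √(110² + 9.9²) = 110.4
|H(j110)| = 150 / 110.4 = 1.3581
20 log₁₀(1.3581) = 2.66 dB
∠(j110 + 9.9) = arctan(110/9.9) = 84.86°
∠H(j110) = −84.86° = -84.86°

|H| = 2.7 dB, ∠H = -84.9°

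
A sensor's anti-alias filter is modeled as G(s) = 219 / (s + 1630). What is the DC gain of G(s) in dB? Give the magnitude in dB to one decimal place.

G(0) = 219 / 1630 = 0.13436
20 log₁₀(0.13436) = -17.43 dB

-17.4 dB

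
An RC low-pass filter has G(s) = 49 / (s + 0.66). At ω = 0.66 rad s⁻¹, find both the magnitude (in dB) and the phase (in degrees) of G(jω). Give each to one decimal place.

|G| = 34.4 dB, ∠G = -45.0 deg

|j0.66 + 0.66| = √(0.66² + 0.66²) = 0.9334
|G(j0.66)| = 49 / 0.9334 = 52.497
20 log₁₀(52.497) = 34.40 dB
∠(j0.66 + 0.66) = arctan(0.66/0.66) = 45.00°
∠G(j0.66) = −45.00° = -45.00°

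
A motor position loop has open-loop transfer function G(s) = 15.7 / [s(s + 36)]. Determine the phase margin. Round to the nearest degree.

89°

Gain crossover: |G(jω)| = 1 at ω ≈ 0.436 rad s⁻¹.
∠G(j0.436) = −90° − arctan(0.436/36) ≈ -90.69°
PM = 180° + (-90.69°) = 89.31°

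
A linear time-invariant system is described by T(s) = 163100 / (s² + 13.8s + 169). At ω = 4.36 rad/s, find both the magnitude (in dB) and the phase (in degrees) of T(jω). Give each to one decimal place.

|T| = 60.1 dB, ∠T = -21.9°

|(j4.36)² + 13.8(j4.36) + 169| = |149.99 + j60.168| = 161.6
|T(j4.36)| = 163100 / 161.6 = 1009.2
20 log₁₀(1009.2) = 60.08 dB
∠[(j4.36)² + 13.8(j4.36) + 169] = ∠[149.99 + j60.168] = 21.86°
∠T(j4.36) = −21.86° = -21.86°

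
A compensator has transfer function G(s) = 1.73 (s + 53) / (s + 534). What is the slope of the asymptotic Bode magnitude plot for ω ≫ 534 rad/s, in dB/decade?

0 dB/decade

With 1 zero and 1 pole, the high-frequency asymptotic slope is 20 × (1 − 1) = 0 dB/decade.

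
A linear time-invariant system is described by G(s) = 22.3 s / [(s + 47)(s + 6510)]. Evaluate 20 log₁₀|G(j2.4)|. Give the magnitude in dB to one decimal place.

-75.2 dB

|j2.4| = 2.4
|j2.4 + 47| = √(2.4² + 47²) = 47.06
|j2.4 + 6510| = √(2.4² + 6510²) = 6510
|G(j2.4)| = 22.3 × 2.4 / (47.06 × 6510) = 0.00017469
20 log₁₀(0.00017469) = -75.15 dB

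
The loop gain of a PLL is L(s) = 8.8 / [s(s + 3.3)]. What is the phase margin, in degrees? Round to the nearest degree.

56°

Gain crossover: |L(jω)| = 1 at ω ≈ 2.21 rad/sec.
∠L(j2.21) = −90° − arctan(2.21/3.3) ≈ -123.86°
PM = 180° + (-123.86°) = 56.14°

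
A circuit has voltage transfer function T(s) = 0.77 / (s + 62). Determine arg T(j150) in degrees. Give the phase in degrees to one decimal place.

-67.5°

∠(j150 + 62) = arctan(150/62) = 67.54°
∠T(j150) = −67.54° = -67.54°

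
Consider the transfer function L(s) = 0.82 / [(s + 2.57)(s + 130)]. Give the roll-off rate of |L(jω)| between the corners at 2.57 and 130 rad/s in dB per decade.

-20 dB/decade

In this band the factors already past their corner are: pole at 2.57; net slope = -20 dB/decade.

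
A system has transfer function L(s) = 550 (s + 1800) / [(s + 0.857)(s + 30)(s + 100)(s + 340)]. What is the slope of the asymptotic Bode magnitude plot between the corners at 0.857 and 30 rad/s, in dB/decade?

-20 dB/decade

In this band the factors already past their corner are: pole at 0.857; net slope = -20 dB/decade.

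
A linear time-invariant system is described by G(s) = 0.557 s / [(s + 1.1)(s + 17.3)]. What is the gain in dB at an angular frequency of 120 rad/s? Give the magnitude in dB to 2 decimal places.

-46.76 dB

|j120| = 120
|j120 + 1.1| = √(120² + 1.1²) = 120
|j120 + 17.3| = √(120² + 17.3²) = 121.2
|G(j120)| = 0.557 × 120 / (120 × 121.2) = 0.004594
20 log₁₀(0.004594) = -46.756 dB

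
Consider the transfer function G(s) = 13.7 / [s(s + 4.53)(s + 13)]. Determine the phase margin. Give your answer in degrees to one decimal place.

Gain crossover: |G(jω)| = 1 at ω ≈ 0.232 rad/sec.
∠G(j0.232) = −90° − arctan(0.232/4.53) − arctan(0.232/13) ≈ -93.96°
PM = 180° + (-93.96°) = 86.04°

86.0°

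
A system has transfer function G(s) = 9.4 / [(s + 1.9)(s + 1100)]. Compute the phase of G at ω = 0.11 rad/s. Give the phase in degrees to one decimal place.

-3.3°

∠(j0.11 + 1.9) = arctan(0.11/1.9) = 3.31°
∠(j0.11 + 1100) = arctan(0.11/1100) = 0.01°
∠G(j0.11) = − (3.31° + 0.01°) = -3.32°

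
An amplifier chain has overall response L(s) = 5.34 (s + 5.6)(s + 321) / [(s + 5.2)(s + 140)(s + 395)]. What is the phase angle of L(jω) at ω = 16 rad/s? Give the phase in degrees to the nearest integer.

∠(j16 + 5.6) = arctan(16/5.6) = 70.71°
∠(j16 + 321) = arctan(16/321) = 2.85°
∠(j16 + 5.2) = arctan(16/5.2) = 72.00°
∠(j16 + 140) = arctan(16/140) = 6.52°
∠(j16 + 395) = arctan(16/395) = 2.32°
∠L(j16) = 70.71° + 2.85° − (72.00° + 6.52° + 2.32°) = -7.27°

-7°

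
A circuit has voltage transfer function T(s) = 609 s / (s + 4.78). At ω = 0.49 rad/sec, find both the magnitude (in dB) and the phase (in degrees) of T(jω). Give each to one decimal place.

|T| = 35.9 dB, ∠T = 84.1°

|j0.49| = 0.49
|j0.49 + 4.78| = √(0.49² + 4.78²) = 4.805
|T(j0.49)| = 609 × 0.49 / 4.805 = 62.103
20 log₁₀(62.103) = 35.86 dB
∠(j0.49) = 90.00°
∠(j0.49 + 4.78) = arctan(0.49/4.78) = 5.85°
∠T(j0.49) = 90.00° − 5.85° = 84.15°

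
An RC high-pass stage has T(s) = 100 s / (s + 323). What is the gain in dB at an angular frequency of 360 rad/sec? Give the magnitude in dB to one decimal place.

37.4 dB

|j360| = 360
|j360 + 323| = √(360² + 323²) = 483.7
|T(j360)| = 100 × 360 / 483.7 = 74.432
20 log₁₀(74.432) = 37.44 dB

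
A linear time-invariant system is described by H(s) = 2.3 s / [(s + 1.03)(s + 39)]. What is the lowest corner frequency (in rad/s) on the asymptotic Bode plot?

1.03 rad/s

Break frequencies occur at each pole and zero magnitude: 1.03 rad/s, 39 rad/s.
The lowest is 1.03 rad/s.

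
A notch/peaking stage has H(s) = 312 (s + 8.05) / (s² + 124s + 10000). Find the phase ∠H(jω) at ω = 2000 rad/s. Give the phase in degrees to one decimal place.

∠(j2000 + 8.05) = arctan(2000/8.05) = 89.77°
∠[(j2000)² + 124(j2000) + 10000] = ∠[-3.99e+06 + j2.48e+05] = 176.44°
∠H(j2000) = 89.77° − 176.44° = -86.67°

-86.7 deg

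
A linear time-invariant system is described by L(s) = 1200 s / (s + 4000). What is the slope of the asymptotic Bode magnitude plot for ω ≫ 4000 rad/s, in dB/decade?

0 dB/decade

With 1 zero and 1 pole, the high-frequency asymptotic slope is 20 × (1 − 1) = 0 dB/decade.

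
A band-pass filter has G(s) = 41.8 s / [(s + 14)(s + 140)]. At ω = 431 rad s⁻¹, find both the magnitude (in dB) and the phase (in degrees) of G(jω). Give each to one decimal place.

|G| = -20.7 dB, ∠G = -70.1°

|j431| = 431
|j431 + 14| = √(431² + 14²) = 431.2
|j431 + 140| = √(431² + 140²) = 453.2
|G(j431)| = 41.8 × 431 / (431.2 × 453.2) = 0.092191
20 log₁₀(0.092191) = -20.71 dB
∠(j431) = 90.00°
∠(j431 + 14) = arctan(431/14) = 88.14°
∠(j431 + 140) = arctan(431/140) = 72.00°
∠G(j431) = 90.00° − (88.14° + 72.00°) = -70.14°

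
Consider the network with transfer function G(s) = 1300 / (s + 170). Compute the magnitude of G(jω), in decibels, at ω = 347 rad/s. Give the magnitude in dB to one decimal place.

|j347 + 170| = √(347² + 170²) = 386.4
|G(j347)| = 1300 / 386.4 = 3.3643
20 log₁₀(3.3643) = 10.54 dB

10.5 dB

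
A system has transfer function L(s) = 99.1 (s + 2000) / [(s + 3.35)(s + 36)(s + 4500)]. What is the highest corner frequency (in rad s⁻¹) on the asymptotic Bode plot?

4500 rad s⁻¹

Break frequencies occur at each pole and zero magnitude: 3.35 rad s⁻¹, 36 rad s⁻¹, 2000 rad s⁻¹, 4500 rad s⁻¹.
The highest is 4500 rad s⁻¹.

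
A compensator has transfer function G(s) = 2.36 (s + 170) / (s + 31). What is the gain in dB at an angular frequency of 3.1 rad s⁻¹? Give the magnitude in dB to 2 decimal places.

22.20 dB

|j3.1 + 170| = √(3.1² + 170²) = 170
|j3.1 + 31| = √(3.1² + 31²) = 31.15
|G(j3.1)| = 2.36 × 170 / 31.15 = 12.88
20 log₁₀(12.88) = 22.198 dB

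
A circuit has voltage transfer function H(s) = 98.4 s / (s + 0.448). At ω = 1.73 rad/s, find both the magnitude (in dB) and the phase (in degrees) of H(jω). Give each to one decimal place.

|H| = 39.6 dB, ∠H = 14.5°

|j1.73| = 1.73
|j1.73 + 0.448| = √(1.73² + 0.448²) = 1.787
|H(j1.73)| = 98.4 × 1.73 / 1.787 = 95.258
20 log₁₀(95.258) = 39.58 dB
∠(j1.73) = 90.00°
∠(j1.73 + 0.448) = arctan(1.73/0.448) = 75.48°
∠H(j1.73) = 90.00° − 75.48° = 14.52°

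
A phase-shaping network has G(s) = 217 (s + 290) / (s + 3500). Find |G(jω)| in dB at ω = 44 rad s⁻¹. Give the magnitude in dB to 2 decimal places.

25.19 dB

|j44 + 290| = √(44² + 290²) = 293.3
|j44 + 3500| = √(44² + 3500²) = 3500
|G(j44)| = 217 × 293.3 / 3500 = 18.184
20 log₁₀(18.184) = 25.194 dB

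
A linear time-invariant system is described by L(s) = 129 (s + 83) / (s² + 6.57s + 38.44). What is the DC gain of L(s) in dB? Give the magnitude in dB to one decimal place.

48.9 dB

L(0) = 129 × 83 / 38.44 = 278.54
20 log₁₀(278.54) = 48.90 dB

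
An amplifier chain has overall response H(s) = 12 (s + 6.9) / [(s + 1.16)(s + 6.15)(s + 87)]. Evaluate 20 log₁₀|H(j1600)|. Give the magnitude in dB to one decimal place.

-106.6 dB

|j1600 + 6.9| = √(1600² + 6.9²) = 1600
|j1600 + 1.16| = √(1600² + 1.16²) = 1600
|j1600 + 6.15| = √(1600² + 6.15²) = 1600
|j1600 + 87| = √(1600² + 87²) = 1602
|H(j1600)| = 12 × 1600 / (1600 × 1600 × 1602) = 4.6806e-06
20 log₁₀(4.6806e-06) = -106.59 dB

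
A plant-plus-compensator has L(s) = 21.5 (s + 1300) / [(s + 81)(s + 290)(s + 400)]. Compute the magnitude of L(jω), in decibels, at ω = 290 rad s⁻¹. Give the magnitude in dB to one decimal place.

|j290 + 1300| = √(290² + 1300²) = 1332
|j290 + 81| = √(290² + 81²) = 301.1
|j290 + 290| = √(290² + 290²) = 410.1
|j290 + 400| = √(290² + 400²) = 494.1
|L(j290)| = 21.5 × 1332 / (301.1 × 410.1 × 494.1) = 0.00046938
20 log₁₀(0.00046938) = -66.57 dB

-66.6 dB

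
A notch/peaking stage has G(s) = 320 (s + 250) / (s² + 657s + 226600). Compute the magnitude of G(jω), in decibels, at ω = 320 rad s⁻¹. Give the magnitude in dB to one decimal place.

-5.5 dB

|j320 + 250| = √(320² + 250²) = 406.1
|(j320)² + 657(j320) + 226600| = |1.242e+05 + j2.1024e+05| = 2.442e+05
|G(j320)| = 320 × 406.1 / 2.442e+05 = 0.53216
20 log₁₀(0.53216) = -5.48 dB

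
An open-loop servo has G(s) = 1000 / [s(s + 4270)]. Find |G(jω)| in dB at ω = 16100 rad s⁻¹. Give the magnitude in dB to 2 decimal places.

|j16100 + 4270| = √(16100² + 4270²) = 1.666e+04
|j16100| = 1.61e+04
|G(j16100)| = 1000 / (1.666e+04 × 1.61e+04) = 3.729e-06
20 log₁₀(3.729e-06) = -108.568 dB

-108.57 dB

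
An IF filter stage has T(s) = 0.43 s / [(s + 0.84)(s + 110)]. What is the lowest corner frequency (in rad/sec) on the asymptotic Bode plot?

Break frequencies occur at each pole and zero magnitude: 0.84 rad/sec, 110 rad/sec.
The lowest is 0.84 rad/sec.

0.84 rad/sec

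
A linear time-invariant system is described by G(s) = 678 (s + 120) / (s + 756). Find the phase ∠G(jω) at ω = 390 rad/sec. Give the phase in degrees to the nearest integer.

∠(j390 + 120) = arctan(390/120) = 72.90°
∠(j390 + 756) = arctan(390/756) = 27.29°
∠G(j390) = 72.90° − 27.29° = 45.61°

46°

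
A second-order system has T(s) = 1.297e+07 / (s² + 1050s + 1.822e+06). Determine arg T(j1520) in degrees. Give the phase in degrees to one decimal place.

-107.0°

∠[(j1520)² + 1050(j1520) + 1.822e+06] = ∠[-4.884e+05 + j1.596e+06] = 107.01°
∠T(j1520) = −107.01° = -107.01°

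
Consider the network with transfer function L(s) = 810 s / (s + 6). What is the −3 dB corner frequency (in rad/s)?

6 rad/s

For a single-pole high-pass, the −3 dB point is at the pole: ω = 6 rad/s.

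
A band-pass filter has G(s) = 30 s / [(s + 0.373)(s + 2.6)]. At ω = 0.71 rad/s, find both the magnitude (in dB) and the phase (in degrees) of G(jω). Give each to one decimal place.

|G| = 19.9 dB, ∠G = 12.4°

|j0.71| = 0.71
|j0.71 + 0.373| = √(0.71² + 0.373²) = 0.802
|j0.71 + 2.6| = √(0.71² + 2.6²) = 2.695
|G(j0.71)| = 30 × 0.71 / (0.802 × 2.695) = 9.8538
20 log₁₀(9.8538) = 19.87 dB
∠(j0.71) = 90.00°
∠(j0.71 + 0.373) = arctan(0.71/0.373) = 62.28°
∠(j0.71 + 2.6) = arctan(0.71/2.6) = 15.27°
∠G(j0.71) = 90.00° − (62.28° + 15.27°) = 12.44°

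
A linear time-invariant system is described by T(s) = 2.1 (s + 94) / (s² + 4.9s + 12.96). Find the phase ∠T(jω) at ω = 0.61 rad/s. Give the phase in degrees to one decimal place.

-13.0°

∠(j0.61 + 94) = arctan(0.61/94) = 0.37°
∠[(j0.61)² + 4.9(j0.61) + 12.96] = ∠[12.588 + j2.989] = 13.36°
∠T(j0.61) = 0.37° − 13.36° = -12.99°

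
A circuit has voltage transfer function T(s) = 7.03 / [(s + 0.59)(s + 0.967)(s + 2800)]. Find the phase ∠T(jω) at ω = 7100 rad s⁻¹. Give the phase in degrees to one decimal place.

-248.5°

∠(j7100 + 0.59) = arctan(7100/0.59) = 90.00°
∠(j7100 + 0.967) = arctan(7100/0.967) = 89.99°
∠(j7100 + 2800) = arctan(7100/2800) = 68.48°
∠T(j7100) = − (90.00° + 89.99° + 68.48°) = -248.46°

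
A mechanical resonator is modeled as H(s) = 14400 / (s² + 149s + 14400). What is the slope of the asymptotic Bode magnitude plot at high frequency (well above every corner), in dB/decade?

-40 dB/decade

With 0 zeros and 2 poles, the high-frequency asymptotic slope is 20 × (0 − 2) = -40 dB/decade.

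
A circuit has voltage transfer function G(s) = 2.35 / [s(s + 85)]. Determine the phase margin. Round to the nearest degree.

Gain crossover: |G(jω)| = 1 at ω ≈ 0.0276 rad/sec.
∠G(j0.0276) = −90° − arctan(0.0276/85) ≈ -90.02°
PM = 180° + (-90.02°) = 89.98°

90°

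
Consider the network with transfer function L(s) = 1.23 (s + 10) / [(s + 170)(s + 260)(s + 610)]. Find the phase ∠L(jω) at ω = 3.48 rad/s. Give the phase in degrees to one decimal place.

16.9°

∠(j3.48 + 10) = arctan(3.48/10) = 19.19°
∠(j3.48 + 170) = arctan(3.48/170) = 1.17°
∠(j3.48 + 260) = arctan(3.48/260) = 0.77°
∠(j3.48 + 610) = arctan(3.48/610) = 0.33°
∠L(j3.48) = 19.19° − (1.17° + 0.77° + 0.33°) = 16.92°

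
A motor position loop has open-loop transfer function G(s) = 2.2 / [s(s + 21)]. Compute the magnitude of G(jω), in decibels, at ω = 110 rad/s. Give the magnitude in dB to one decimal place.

-75.0 dB

|j110 + 21| = √(110² + 21²) = 112
|j110| = 110
|G(j110)| = 2.2 / (112 × 110) = 0.00017859
20 log₁₀(0.00017859) = -74.96 dB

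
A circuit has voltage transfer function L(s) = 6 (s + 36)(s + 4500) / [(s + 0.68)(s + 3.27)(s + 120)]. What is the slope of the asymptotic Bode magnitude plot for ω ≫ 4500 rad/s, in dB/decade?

With 2 zeros and 3 poles, the high-frequency asymptotic slope is 20 × (2 − 3) = -20 dB/decade.

-20 dB/decade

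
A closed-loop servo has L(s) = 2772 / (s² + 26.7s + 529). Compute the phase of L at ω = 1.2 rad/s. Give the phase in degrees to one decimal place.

-3.5°

∠[(j1.2)² + 26.7(j1.2) + 529] = ∠[527.56 + j32.04] = 3.48°
∠L(j1.2) = −3.48° = -3.48°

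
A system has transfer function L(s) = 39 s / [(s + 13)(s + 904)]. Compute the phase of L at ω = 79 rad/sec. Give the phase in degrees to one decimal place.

∠(j79) = 90.00°
∠(j79 + 13) = arctan(79/13) = 80.66°
∠(j79 + 904) = arctan(79/904) = 4.99°
∠L(j79) = 90.00° − (80.66° + 4.99°) = 4.35°

4.4°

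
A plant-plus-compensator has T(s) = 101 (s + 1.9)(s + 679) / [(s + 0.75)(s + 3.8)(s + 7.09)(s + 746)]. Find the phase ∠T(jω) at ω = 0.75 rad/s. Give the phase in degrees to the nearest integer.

-41 deg

∠(j0.75 + 1.9) = arctan(0.75/1.9) = 21.54°
∠(j0.75 + 679) = arctan(0.75/679) = 0.06°
∠(j0.75 + 0.75) = arctan(0.75/0.75) = 45.00°
∠(j0.75 + 3.8) = arctan(0.75/3.8) = 11.16°
∠(j0.75 + 7.09) = arctan(0.75/7.09) = 6.04°
∠(j0.75 + 746) = arctan(0.75/746) = 0.06°
∠T(j0.75) = 21.54° + 0.06° − (45.00° + 11.16° + 6.04° + 0.06°) = -40.66°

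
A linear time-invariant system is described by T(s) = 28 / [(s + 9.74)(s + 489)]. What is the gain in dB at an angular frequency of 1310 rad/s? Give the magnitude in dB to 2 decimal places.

-96.31 dB

|j1310 + 9.74| = √(1310² + 9.74²) = 1310
|j1310 + 489| = √(1310² + 489²) = 1398
|T(j1310)| = 28 / (1310 × 1398) = 1.5285e-05
20 log₁₀(1.5285e-05) = -96.314 dB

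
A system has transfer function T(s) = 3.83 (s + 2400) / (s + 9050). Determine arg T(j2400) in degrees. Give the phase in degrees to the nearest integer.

∠(j2400 + 2400) = arctan(2400/2400) = 45.00°
∠(j2400 + 9050) = arctan(2400/9050) = 14.85°
∠T(j2400) = 45.00° − 14.85° = 30.15°

30 deg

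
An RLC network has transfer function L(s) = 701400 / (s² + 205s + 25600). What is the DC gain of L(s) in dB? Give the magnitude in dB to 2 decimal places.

L(0) = 701400 / 25600 = 27.398
20 log₁₀(27.398) = 28.755 dB

28.75 dB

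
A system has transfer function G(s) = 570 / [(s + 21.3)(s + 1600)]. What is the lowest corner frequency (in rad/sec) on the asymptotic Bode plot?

21.3 rad/sec

Break frequencies occur at each pole and zero magnitude: 21.3 rad/sec, 1600 rad/sec.
The lowest is 21.3 rad/sec.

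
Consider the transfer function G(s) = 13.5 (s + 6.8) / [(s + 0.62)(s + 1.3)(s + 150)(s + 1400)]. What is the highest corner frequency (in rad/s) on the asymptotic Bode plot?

1400 rad/s

Break frequencies occur at each pole and zero magnitude: 0.62 rad/s, 1.3 rad/s, 6.8 rad/s, 150 rad/s, 1400 rad/s.
The highest is 1400 rad/s.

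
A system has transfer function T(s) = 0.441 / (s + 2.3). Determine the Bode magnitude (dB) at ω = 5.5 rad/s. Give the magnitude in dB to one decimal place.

|j5.5 + 2.3| = √(5.5² + 2.3²) = 5.962
|T(j5.5)| = 0.441 / 5.962 = 0.073974
20 log₁₀(0.073974) = -22.62 dB

-22.6 dB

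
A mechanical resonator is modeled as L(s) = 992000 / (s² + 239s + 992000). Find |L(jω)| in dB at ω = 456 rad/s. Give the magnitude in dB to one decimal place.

2.0 dB

|(j456)² + 239(j456) + 992000| = |7.8406e+05 + j1.0898e+05| = 7.916e+05
|L(j456)| = 992000 / 7.916e+05 = 1.2532
20 log₁₀(1.2532) = 1.96 dB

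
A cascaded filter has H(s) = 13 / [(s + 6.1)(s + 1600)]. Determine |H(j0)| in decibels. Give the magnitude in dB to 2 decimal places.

-57.51 dB

H(0) = 13 / (6.1 × 1600) = 0.001332
20 log₁₀(0.001332) = -57.510 dB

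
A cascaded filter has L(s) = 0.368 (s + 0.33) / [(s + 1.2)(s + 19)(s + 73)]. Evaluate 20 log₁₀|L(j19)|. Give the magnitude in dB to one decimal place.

-74.8 dB

|j19 + 0.33| = √(19² + 0.33²) = 19
|j19 + 1.2| = √(19² + 1.2²) = 19.04
|j19 + 19| = √(19² + 19²) = 26.87
|j19 + 73| = √(19² + 73²) = 75.43
|L(j19)| = 0.368 × 19 / (19.04 × 26.87 × 75.43) = 0.00018123
20 log₁₀(0.00018123) = -74.84 dB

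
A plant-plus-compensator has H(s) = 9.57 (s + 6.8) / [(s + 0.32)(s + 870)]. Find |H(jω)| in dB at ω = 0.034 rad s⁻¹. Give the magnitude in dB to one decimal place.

-12.7 dB

|j0.034 + 6.8| = √(0.034² + 6.8²) = 6.8
|j0.034 + 0.32| = √(0.034² + 0.32²) = 0.3218
|j0.034 + 870| = √(0.034² + 870²) = 870
|H(j0.034)| = 9.57 × 6.8 / (0.3218 × 870) = 0.23244
20 log₁₀(0.23244) = -12.67 dB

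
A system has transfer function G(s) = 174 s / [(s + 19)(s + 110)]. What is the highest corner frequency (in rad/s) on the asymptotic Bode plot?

Break frequencies occur at each pole and zero magnitude: 19 rad/s, 110 rad/s.
The highest is 110 rad/s.

110 rad/s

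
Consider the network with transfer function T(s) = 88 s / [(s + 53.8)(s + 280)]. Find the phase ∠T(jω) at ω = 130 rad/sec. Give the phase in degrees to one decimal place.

-2.4°

∠(j130) = 90.00°
∠(j130 + 53.8) = arctan(130/53.8) = 67.52°
∠(j130 + 280) = arctan(130/280) = 24.90°
∠T(j130) = 90.00° − (67.52° + 24.90°) = -2.42°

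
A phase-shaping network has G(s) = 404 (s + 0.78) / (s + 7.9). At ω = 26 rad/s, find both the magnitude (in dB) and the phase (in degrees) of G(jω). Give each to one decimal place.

|G| = 51.7 dB, ∠G = 15.2°

|j26 + 0.78| = √(26² + 0.78²) = 26.01
|j26 + 7.9| = √(26² + 7.9²) = 27.17
|G(j26)| = 404 × 26.01 / 27.17 = 386.72
20 log₁₀(386.72) = 51.75 dB
∠(j26 + 0.78) = arctan(26/0.78) = 88.28°
∠(j26 + 7.9) = arctan(26/7.9) = 73.10°
∠G(j26) = 88.28° − 73.10° = 15.18°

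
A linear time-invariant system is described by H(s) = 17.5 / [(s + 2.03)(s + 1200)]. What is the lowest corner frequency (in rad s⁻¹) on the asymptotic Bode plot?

Break frequencies occur at each pole and zero magnitude: 2.03 rad s⁻¹, 1200 rad s⁻¹.
The lowest is 2.03 rad s⁻¹.

2.03 rad s⁻¹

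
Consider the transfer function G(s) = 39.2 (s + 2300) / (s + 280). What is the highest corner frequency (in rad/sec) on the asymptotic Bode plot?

2300 rad/sec

Break frequencies occur at each pole and zero magnitude: 280 rad/sec, 2300 rad/sec.
The highest is 2300 rad/sec.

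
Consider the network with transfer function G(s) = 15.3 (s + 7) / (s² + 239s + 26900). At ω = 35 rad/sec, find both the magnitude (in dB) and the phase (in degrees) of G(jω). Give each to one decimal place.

|G| = -33.9 dB, ∠G = 60.6°

|j35 + 7| = √(35² + 7²) = 35.69
|(j35)² + 239(j35) + 26900| = |25675 + j8365| = 2.7e+04
|G(j35)| = 15.3 × 35.69 / 2.7e+04 = 0.020224
20 log₁₀(0.020224) = -33.88 dB
∠(j35 + 7) = arctan(35/7) = 78.69°
∠[(j35)² + 239(j35) + 26900] = ∠[25675 + j8365] = 18.05°
∠G(j35) = 78.69° − 18.05° = 60.64°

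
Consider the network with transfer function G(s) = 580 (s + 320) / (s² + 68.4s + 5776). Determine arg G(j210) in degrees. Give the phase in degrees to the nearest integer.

-126°

∠(j210 + 320) = arctan(210/320) = 33.27°
∠[(j210)² + 68.4(j210) + 5776] = ∠[-38324 + j14364] = 159.45°
∠G(j210) = 33.27° − 159.45° = -126.18°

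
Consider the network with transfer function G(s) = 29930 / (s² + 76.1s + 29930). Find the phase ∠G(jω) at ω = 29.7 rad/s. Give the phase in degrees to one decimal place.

-4.4°

∠[(j29.7)² + 76.1(j29.7) + 29930] = ∠[29048 + j2260.2] = 4.45°
∠G(j29.7) = −4.45° = -4.45°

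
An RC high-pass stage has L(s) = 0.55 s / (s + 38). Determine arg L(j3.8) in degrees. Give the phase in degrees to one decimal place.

84.3°

∠(j3.8) = 90.00°
∠(j3.8 + 38) = arctan(3.8/38) = 5.71°
∠L(j3.8) = 90.00° − 5.71° = 84.29°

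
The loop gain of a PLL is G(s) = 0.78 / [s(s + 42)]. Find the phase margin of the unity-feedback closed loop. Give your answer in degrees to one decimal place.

90.0 deg

Gain crossover: |G(jω)| = 1 at ω ≈ 0.0186 rad/s.
∠G(j0.0186) = −90° − arctan(0.0186/42) ≈ -90.03°
PM = 180° + (-90.03°) = 89.97°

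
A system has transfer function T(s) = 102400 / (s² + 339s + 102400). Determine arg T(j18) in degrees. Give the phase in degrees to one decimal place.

-3.4°

∠[(j18)² + 339(j18) + 102400] = ∠[1.0208e+05 + j6102] = 3.42°
∠T(j18) = −3.42° = -3.42°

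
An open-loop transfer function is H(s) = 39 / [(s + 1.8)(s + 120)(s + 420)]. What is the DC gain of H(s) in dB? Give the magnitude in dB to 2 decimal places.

-67.33 dB

H(0) = 39 / (1.8 × 120 × 420) = 0.00042989
20 log₁₀(0.00042989) = -67.333 dB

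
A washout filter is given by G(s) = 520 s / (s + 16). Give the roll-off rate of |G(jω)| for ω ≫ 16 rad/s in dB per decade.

With 1 zero and 1 pole, the high-frequency asymptotic slope is 20 × (1 − 1) = 0 dB/decade.

0 dB/decade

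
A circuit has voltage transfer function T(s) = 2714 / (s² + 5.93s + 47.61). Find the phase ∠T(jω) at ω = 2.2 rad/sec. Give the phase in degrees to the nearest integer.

∠[(j2.2)² + 5.93(j2.2) + 47.61] = ∠[42.77 + j13.046] = 16.96°
∠T(j2.2) = −16.96° = -16.96°

-17°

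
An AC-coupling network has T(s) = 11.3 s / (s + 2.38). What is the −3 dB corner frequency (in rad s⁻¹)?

For a single-pole high-pass, the −3 dB point is at the pole: ω = 2.38 rad s⁻¹.

2.38 rad s⁻¹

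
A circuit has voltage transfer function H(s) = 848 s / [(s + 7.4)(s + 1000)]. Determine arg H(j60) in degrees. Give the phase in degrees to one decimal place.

∠(j60) = 90.00°
∠(j60 + 7.4) = arctan(60/7.4) = 82.97°
∠(j60 + 1000) = arctan(60/1000) = 3.43°
∠H(j60) = 90.00° − (82.97° + 3.43°) = 3.60°

3.6°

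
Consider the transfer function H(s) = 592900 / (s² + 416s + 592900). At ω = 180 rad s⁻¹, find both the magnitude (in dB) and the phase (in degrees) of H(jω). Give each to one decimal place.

|H| = 0.4 dB, ∠H = -7.6°

|(j180)² + 416(j180) + 592900| = |5.605e+05 + j74880| = 5.655e+05
|H(j180)| = 592900 / 5.655e+05 = 1.0485
20 log₁₀(1.0485) = 0.41 dB
∠[(j180)² + 416(j180) + 592900] = ∠[5.605e+05 + j74880] = 7.61°
∠H(j180) = −7.61° = -7.61°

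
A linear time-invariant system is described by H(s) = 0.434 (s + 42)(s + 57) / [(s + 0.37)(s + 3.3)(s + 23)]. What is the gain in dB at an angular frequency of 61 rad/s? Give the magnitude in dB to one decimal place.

-39.1 dB

|j61 + 42| = √(61² + 42²) = 74.06
|j61 + 57| = √(61² + 57²) = 83.49
|j61 + 0.37| = √(61² + 0.37²) = 61
|j61 + 3.3| = √(61² + 3.3²) = 61.09
|j61 + 23| = √(61² + 23²) = 65.19
|H(j61)| = 0.434 × 74.06 × 83.49 / (61 × 61.09 × 65.19) = 0.011046
20 log₁₀(0.011046) = -39.14 dB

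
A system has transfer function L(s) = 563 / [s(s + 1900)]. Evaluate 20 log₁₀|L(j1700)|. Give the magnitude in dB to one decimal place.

|j1700 + 1900| = √(1700² + 1900²) = 2550
|j1700| = 1700
|L(j1700)| = 563 / (2550 × 1700) = 0.0001299
20 log₁₀(0.0001299) = -77.73 dB

-77.7 dB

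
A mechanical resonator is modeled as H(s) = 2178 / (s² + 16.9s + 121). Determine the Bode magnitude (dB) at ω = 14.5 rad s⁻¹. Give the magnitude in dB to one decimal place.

|(j14.5)² + 16.9(j14.5) + 121| = |-89.25 + j245.05| = 260.8
|H(j14.5)| = 2178 / 260.8 = 8.3513
20 log₁₀(8.3513) = 18.44 dB

18.4 dB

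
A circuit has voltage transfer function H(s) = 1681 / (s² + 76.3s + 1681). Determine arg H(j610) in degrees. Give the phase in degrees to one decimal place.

-172.8°

∠[(j610)² + 76.3(j610) + 1681] = ∠[-3.7042e+05 + j46543] = 172.84°
∠H(j610) = −172.84° = -172.84°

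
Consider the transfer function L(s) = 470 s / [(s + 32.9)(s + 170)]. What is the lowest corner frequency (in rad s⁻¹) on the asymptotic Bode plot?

32.9 rad s⁻¹

Break frequencies occur at each pole and zero magnitude: 32.9 rad s⁻¹, 170 rad s⁻¹.
The lowest is 32.9 rad s⁻¹.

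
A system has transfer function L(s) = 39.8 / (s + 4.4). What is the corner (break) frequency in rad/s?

4.4 rad/s

The single real pole at s = −4.4 gives a corner at ω = 4.4 rad/s.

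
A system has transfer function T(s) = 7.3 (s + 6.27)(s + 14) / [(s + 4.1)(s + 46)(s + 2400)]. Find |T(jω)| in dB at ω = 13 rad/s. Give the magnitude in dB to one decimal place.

-57.8 dB

|j13 + 6.27| = √(13² + 6.27²) = 14.43
|j13 + 14| = √(13² + 14²) = 19.1
|j13 + 4.1| = √(13² + 4.1²) = 13.63
|j13 + 46| = √(13² + 46²) = 47.8
|j13 + 2400| = √(13² + 2400²) = 2400
|T(j13)| = 7.3 × 14.43 × 19.1 / (13.63 × 47.8 × 2400) = 0.0012872
20 log₁₀(0.0012872) = -57.81 dB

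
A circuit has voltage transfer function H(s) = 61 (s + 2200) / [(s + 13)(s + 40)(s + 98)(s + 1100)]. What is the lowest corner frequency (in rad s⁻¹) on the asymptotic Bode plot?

Break frequencies occur at each pole and zero magnitude: 13 rad s⁻¹, 40 rad s⁻¹, 98 rad s⁻¹, 1100 rad s⁻¹, 2200 rad s⁻¹.
The lowest is 13 rad s⁻¹.

13 rad s⁻¹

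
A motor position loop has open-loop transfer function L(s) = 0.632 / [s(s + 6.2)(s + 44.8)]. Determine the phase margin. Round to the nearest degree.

Gain crossover: |L(jω)| = 1 at ω ≈ 0.00228 rad s⁻¹.
∠L(j0.00228) = −90° − arctan(0.00228/6.2) − arctan(0.00228/44.8) ≈ -90.02°
PM = 180° + (-90.02°) = 89.98°

90 deg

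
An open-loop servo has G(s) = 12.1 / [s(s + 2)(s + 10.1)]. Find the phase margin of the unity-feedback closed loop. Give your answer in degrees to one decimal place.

70.7°

Gain crossover: |G(jω)| = 1 at ω ≈ 0.575 rad/s.
∠G(j0.575) = −90° − arctan(0.575/2) − arctan(0.575/10.1) ≈ -109.29°
PM = 180° + (-109.29°) = 70.71°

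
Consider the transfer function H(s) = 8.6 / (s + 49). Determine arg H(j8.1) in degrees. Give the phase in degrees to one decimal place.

∠(j8.1 + 49) = arctan(8.1/49) = 9.39°
∠H(j8.1) = −9.39° = -9.39°

-9.4°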